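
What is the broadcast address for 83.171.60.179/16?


Network: 83.171.0.0/16
Host bits = 16
Set all host bits to 1:
Broadcast: 83.171.255.255


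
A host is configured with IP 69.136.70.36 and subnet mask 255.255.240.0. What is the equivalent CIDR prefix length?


Binary: 11111111.11111111.11110000.00000000
Count leading 1s
Prefix: /20


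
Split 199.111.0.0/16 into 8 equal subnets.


New prefix = 16 + 3 = 19
Each subnet has 8192 addresses
  199.111.0.0/19
  199.111.32.0/19
  199.111.64.0/19
  199.111.96.0/19
  199.111.128.0/19
  199.111.160.0/19
  199.111.192.0/19
  199.111.224.0/19
Subnets: 199.111.0.0/19, 199.111.32.0/19, 199.111.64.0/19, 199.111.96.0/19, 199.111.128.0/19, 199.111.160.0/19, 199.111.192.0/19, 199.111.224.0/19


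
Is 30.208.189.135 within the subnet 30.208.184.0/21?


Subnet network: 30.208.184.0
Test IP AND mask: 30.208.184.0
Yes, 30.208.189.135 is in 30.208.184.0/21


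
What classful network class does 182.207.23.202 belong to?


First octet: 182
Binary: 10110110
10xxxxxx -> Class B (128-191)
Class B, default mask 255.255.0.0 (/16)


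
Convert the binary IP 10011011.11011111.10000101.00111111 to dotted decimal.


10011011 = 155
11011111 = 223
10000101 = 133
00111111 = 63
IP: 155.223.133.63


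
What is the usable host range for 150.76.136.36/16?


Network: 150.76.0.0
Broadcast: 150.76.255.255
First usable = network + 1
Last usable = broadcast - 1
Range: 150.76.0.1 to 150.76.255.254


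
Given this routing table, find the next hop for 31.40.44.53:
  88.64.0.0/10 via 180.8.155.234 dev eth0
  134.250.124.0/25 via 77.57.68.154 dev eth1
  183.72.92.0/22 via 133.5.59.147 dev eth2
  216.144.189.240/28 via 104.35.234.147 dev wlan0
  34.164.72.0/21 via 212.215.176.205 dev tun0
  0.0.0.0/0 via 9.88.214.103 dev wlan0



Longest prefix match for 31.40.44.53:
  /10 88.64.0.0: no
  /25 134.250.124.0: no
  /22 183.72.92.0: no
  /28 216.144.189.240: no
  /21 34.164.72.0: no
  /0 0.0.0.0: MATCH
Selected: next-hop 9.88.214.103 via wlan0 (matched /0)


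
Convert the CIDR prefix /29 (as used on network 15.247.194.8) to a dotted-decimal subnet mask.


/29 means 29 network bits, 3 host bits
Binary: 11111111111111111111111111111000
Mask: 255.255.255.248


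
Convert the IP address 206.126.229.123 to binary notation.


206 = 11001110
126 = 01111110
229 = 11100101
123 = 01111011
Binary: 11001110.01111110.11100101.01111011


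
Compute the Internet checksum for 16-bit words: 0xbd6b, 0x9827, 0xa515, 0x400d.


Sum all words (with carry folding):
+ 0xbd6b = 0xbd6b
+ 0x9827 = 0x5593
+ 0xa515 = 0xfaa8
+ 0x400d = 0x3ab6
One's complement: ~0x3ab6
Checksum = 0xc549


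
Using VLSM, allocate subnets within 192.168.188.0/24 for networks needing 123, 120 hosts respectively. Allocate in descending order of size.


123 hosts -> /25 (126 usable): 192.168.188.0/25
120 hosts -> /25 (126 usable): 192.168.188.128/25
Allocation: 192.168.188.0/25 (123 hosts, 126 usable); 192.168.188.128/25 (120 hosts, 126 usable)


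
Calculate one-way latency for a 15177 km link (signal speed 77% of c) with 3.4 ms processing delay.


Speed = 0.77 * 3e5 km/s = 231000 km/s
Propagation delay = 15177 / 231000 = 0.0657 s = 65.7013 ms
Processing delay = 3.4 ms
Total one-way latency = 69.1013 ms


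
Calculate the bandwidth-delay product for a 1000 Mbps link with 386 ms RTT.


BDP = bandwidth * RTT
= 1000 Mbps * 386 ms
= 1000 * 1e6 * 386 / 1000 bits
= 386000000 bits
= 48250000 bytes
= 47119.1406 KB
BDP = 386000000 bits (48250000 bytes)


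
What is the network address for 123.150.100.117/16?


IP:   01111011.10010110.01100100.01110101
Mask: 11111111.11111111.00000000.00000000
AND operation:
Net:  01111011.10010110.00000000.00000000
Network: 123.150.0.0/16


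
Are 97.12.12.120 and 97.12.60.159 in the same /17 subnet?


Mask: 255.255.128.0
97.12.12.120 AND mask = 97.12.0.0
97.12.60.159 AND mask = 97.12.0.0
Yes, same subnet (97.12.0.0)


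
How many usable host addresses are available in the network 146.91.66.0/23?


Host bits = 32 - 23 = 9
Total addresses = 2^9 = 512
Usable = total - 2 (network and broadcast)
Usable hosts: 510


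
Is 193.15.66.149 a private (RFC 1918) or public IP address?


RFC 1918 private ranges:
  10.0.0.0/8 (10.0.0.0 - 10.255.255.255)
  172.16.0.0/12 (172.16.0.0 - 172.31.255.255)
  192.168.0.0/16 (192.168.0.0 - 192.168.255.255)
Public (not in any RFC 1918 range)


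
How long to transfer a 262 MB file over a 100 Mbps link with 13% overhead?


Effective throughput = 100 * (1 - 13/100) = 87 Mbps
File size in Mb = 262 * 8 = 2096 Mb
Time = 2096 / 87
Time = 24.092 seconds


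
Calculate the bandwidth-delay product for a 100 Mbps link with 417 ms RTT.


BDP = bandwidth * RTT
= 100 Mbps * 417 ms
= 100 * 1e6 * 417 / 1000 bits
= 41700000 bits
= 5212500 bytes
= 5090.332 KB
BDP = 41700000 bits (5212500 bytes)


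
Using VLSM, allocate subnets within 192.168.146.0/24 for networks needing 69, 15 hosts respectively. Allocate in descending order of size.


69 hosts -> /25 (126 usable): 192.168.146.0/25
15 hosts -> /27 (30 usable): 192.168.146.128/27
Allocation: 192.168.146.0/25 (69 hosts, 126 usable); 192.168.146.128/27 (15 hosts, 30 usable)


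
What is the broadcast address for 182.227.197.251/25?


Network: 182.227.197.128/25
Host bits = 7
Set all host bits to 1:
Broadcast: 182.227.197.255


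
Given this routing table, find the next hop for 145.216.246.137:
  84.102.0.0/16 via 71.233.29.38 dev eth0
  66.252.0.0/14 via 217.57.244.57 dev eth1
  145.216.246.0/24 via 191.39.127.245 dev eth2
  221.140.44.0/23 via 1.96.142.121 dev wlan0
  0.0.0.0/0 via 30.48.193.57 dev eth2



Longest prefix match for 145.216.246.137:
  /16 84.102.0.0: no
  /14 66.252.0.0: no
  /24 145.216.246.0: MATCH
  /23 221.140.44.0: no
  /0 0.0.0.0: MATCH
Selected: next-hop 191.39.127.245 via eth2 (matched /24)


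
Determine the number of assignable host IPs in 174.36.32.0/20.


Host bits = 32 - 20 = 12
Total addresses = 2^12 = 4096
Usable = total - 2 (network and broadcast)
Usable hosts: 4094


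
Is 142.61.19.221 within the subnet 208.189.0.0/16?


Subnet network: 208.189.0.0
Test IP AND mask: 142.61.0.0
No, 142.61.19.221 is not in 208.189.0.0/16


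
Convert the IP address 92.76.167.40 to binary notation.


92 = 01011100
76 = 01001100
167 = 10100111
40 = 00101000
Binary: 01011100.01001100.10100111.00101000


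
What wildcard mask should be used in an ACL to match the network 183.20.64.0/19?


Subnet mask: 255.255.224.0
Wildcard = 255.255.255.255 - subnet mask
255 - 255 = 0
255 - 255 = 0
255 - 224 = 31
255 - 0 = 255
Wildcard: 0.0.31.255


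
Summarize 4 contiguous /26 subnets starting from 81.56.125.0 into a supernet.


Original prefix: /26
Number of subnets: 4 = 2^2
New prefix = 26 - 2 = 24
Supernet: 81.56.125.0/24


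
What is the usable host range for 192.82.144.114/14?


Network: 192.80.0.0
Broadcast: 192.83.255.255
First usable = network + 1
Last usable = broadcast - 1
Range: 192.80.0.1 to 192.83.255.254


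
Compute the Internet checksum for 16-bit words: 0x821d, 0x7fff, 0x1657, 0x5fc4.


Sum all words (with carry folding):
+ 0x821d = 0x821d
+ 0x7fff = 0x021d
+ 0x1657 = 0x1874
+ 0x5fc4 = 0x7838
One's complement: ~0x7838
Checksum = 0x87c7


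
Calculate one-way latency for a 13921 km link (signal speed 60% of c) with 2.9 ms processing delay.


Speed = 0.6 * 3e5 km/s = 180000 km/s
Propagation delay = 13921 / 180000 = 0.0773 s = 77.3389 ms
Processing delay = 2.9 ms
Total one-way latency = 80.2389 ms


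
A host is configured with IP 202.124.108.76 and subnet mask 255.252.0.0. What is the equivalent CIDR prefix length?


Binary: 11111111.11111100.00000000.00000000
Count leading 1s
Prefix: /14


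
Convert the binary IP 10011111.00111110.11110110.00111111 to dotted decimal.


10011111 = 159
00111110 = 62
11110110 = 246
00111111 = 63
IP: 159.62.246.63


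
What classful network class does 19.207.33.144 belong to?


First octet: 19
Binary: 00010011
0xxxxxxx -> Class A (1-126)
Class A, default mask 255.0.0.0 (/8)


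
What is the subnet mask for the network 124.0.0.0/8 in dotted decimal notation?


/8 means 8 network bits, 24 host bits
Binary: 11111111000000000000000000000000
Mask: 255.0.0.0


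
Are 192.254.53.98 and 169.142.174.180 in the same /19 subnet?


Mask: 255.255.224.0
192.254.53.98 AND mask = 192.254.32.0
169.142.174.180 AND mask = 169.142.160.0
No, different subnets (192.254.32.0 vs 169.142.160.0)


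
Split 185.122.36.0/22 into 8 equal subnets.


New prefix = 22 + 3 = 25
Each subnet has 128 addresses
  185.122.36.0/25
  185.122.36.128/25
  185.122.37.0/25
  185.122.37.128/25
  185.122.38.0/25
  185.122.38.128/25
  185.122.39.0/25
  185.122.39.128/25
Subnets: 185.122.36.0/25, 185.122.36.128/25, 185.122.37.0/25, 185.122.37.128/25, 185.122.38.0/25, 185.122.38.128/25, 185.122.39.0/25, 185.122.39.128/25


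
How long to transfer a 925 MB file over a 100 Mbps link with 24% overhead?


Effective throughput = 100 * (1 - 24/100) = 76 Mbps
File size in Mb = 925 * 8 = 7400 Mb
Time = 7400 / 76
Time = 97.3684 seconds


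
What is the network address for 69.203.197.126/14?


IP:   01000101.11001011.11000101.01111110
Mask: 11111111.11111100.00000000.00000000
AND operation:
Net:  01000101.11001000.00000000.00000000
Network: 69.200.0.0/14


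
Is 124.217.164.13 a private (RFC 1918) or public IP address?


RFC 1918 private ranges:
  10.0.0.0/8 (10.0.0.0 - 10.255.255.255)
  172.16.0.0/12 (172.16.0.0 - 172.31.255.255)
  192.168.0.0/16 (192.168.0.0 - 192.168.255.255)
Public (not in any RFC 1918 range)


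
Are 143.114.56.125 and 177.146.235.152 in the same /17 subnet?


Mask: 255.255.128.0
143.114.56.125 AND mask = 143.114.0.0
177.146.235.152 AND mask = 177.146.128.0
No, different subnets (143.114.0.0 vs 177.146.128.0)


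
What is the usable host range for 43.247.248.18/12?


Network: 43.240.0.0
Broadcast: 43.255.255.255
First usable = network + 1
Last usable = broadcast - 1
Range: 43.240.0.1 to 43.255.255.254


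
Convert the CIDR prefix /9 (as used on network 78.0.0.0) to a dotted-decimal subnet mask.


/9 means 9 network bits, 23 host bits
Binary: 11111111100000000000000000000000
Mask: 255.128.0.0


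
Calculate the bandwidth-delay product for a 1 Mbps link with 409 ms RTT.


BDP = bandwidth * RTT
= 1 Mbps * 409 ms
= 1 * 1e6 * 409 / 1000 bits
= 409000 bits
= 51125 bytes
= 49.9268 KB
BDP = 409000 bits (51125 bytes)


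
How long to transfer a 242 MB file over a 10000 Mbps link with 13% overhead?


Effective throughput = 10000 * (1 - 13/100) = 8700 Mbps
File size in Mb = 242 * 8 = 1936 Mb
Time = 1936 / 8700
Time = 0.2225 seconds


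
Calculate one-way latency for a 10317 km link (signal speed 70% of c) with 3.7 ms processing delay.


Speed = 0.7 * 3e5 km/s = 210000 km/s
Propagation delay = 10317 / 210000 = 0.0491 s = 49.1286 ms
Processing delay = 3.7 ms
Total one-way latency = 52.8286 ms


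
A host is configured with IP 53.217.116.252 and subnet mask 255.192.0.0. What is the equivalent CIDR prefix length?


Binary: 11111111.11000000.00000000.00000000
Count leading 1s
Prefix: /10


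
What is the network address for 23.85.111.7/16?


IP:   00010111.01010101.01101111.00000111
Mask: 11111111.11111111.00000000.00000000
AND operation:
Net:  00010111.01010101.00000000.00000000
Network: 23.85.0.0/16


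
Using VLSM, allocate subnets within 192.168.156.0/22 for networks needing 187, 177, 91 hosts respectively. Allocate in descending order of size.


187 hosts -> /24 (254 usable): 192.168.156.0/24
177 hosts -> /24 (254 usable): 192.168.157.0/24
91 hosts -> /25 (126 usable): 192.168.158.0/25
Allocation: 192.168.156.0/24 (187 hosts, 254 usable); 192.168.157.0/24 (177 hosts, 254 usable); 192.168.158.0/25 (91 hosts, 126 usable)


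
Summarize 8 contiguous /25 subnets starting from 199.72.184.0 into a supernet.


Original prefix: /25
Number of subnets: 8 = 2^3
New prefix = 25 - 3 = 22
Supernet: 199.72.184.0/22


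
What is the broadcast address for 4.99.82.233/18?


Network: 4.99.64.0/18
Host bits = 14
Set all host bits to 1:
Broadcast: 4.99.127.255


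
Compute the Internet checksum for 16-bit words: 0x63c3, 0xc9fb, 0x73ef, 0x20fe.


Sum all words (with carry folding):
+ 0x63c3 = 0x63c3
+ 0xc9fb = 0x2dbf
+ 0x73ef = 0xa1ae
+ 0x20fe = 0xc2ac
One's complement: ~0xc2ac
Checksum = 0x3d53


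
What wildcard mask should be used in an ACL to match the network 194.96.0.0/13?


Subnet mask: 255.248.0.0
Wildcard = 255.255.255.255 - subnet mask
255 - 255 = 0
255 - 248 = 7
255 - 0 = 255
255 - 0 = 255
Wildcard: 0.7.255.255


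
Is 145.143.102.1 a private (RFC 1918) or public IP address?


RFC 1918 private ranges:
  10.0.0.0/8 (10.0.0.0 - 10.255.255.255)
  172.16.0.0/12 (172.16.0.0 - 172.31.255.255)
  192.168.0.0/16 (192.168.0.0 - 192.168.255.255)
Public (not in any RFC 1918 range)


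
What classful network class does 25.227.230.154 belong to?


First octet: 25
Binary: 00011001
0xxxxxxx -> Class A (1-126)
Class A, default mask 255.0.0.0 (/8)


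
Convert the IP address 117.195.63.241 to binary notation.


117 = 01110101
195 = 11000011
63 = 00111111
241 = 11110001
Binary: 01110101.11000011.00111111.11110001


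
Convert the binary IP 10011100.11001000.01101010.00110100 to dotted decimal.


10011100 = 156
11001000 = 200
01101010 = 106
00110100 = 52
IP: 156.200.106.52


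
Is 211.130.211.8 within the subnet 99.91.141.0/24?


Subnet network: 99.91.141.0
Test IP AND mask: 211.130.211.0
No, 211.130.211.8 is not in 99.91.141.0/24


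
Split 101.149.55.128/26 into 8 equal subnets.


New prefix = 26 + 3 = 29
Each subnet has 8 addresses
  101.149.55.128/29
  101.149.55.136/29
  101.149.55.144/29
  101.149.55.152/29
  101.149.55.160/29
  101.149.55.168/29
  101.149.55.176/29
  101.149.55.184/29
Subnets: 101.149.55.128/29, 101.149.55.136/29, 101.149.55.144/29, 101.149.55.152/29, 101.149.55.160/29, 101.149.55.168/29, 101.149.55.176/29, 101.149.55.184/29


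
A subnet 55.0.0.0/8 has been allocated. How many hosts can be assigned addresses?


Host bits = 32 - 8 = 24
Total addresses = 2^24 = 16777216
Usable = total - 2 (network and broadcast)
Usable hosts: 16777214


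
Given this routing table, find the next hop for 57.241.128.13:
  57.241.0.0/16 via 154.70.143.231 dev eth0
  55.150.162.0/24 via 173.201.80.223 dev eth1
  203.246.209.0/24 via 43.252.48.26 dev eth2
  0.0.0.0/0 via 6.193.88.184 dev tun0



Longest prefix match for 57.241.128.13:
  /16 57.241.0.0: MATCH
  /24 55.150.162.0: no
  /24 203.246.209.0: no
  /0 0.0.0.0: MATCH
Selected: next-hop 154.70.143.231 via eth0 (matched /16)


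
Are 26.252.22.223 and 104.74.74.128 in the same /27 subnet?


Mask: 255.255.255.224
26.252.22.223 AND mask = 26.252.22.192
104.74.74.128 AND mask = 104.74.74.128
No, different subnets (26.252.22.192 vs 104.74.74.128)


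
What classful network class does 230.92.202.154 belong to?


First octet: 230
Binary: 11100110
1110xxxx -> Class D (224-239)
Class D (multicast), default mask N/A


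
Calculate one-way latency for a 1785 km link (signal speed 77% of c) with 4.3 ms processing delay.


Speed = 0.77 * 3e5 km/s = 231000 km/s
Propagation delay = 1785 / 231000 = 0.0077 s = 7.7273 ms
Processing delay = 4.3 ms
Total one-way latency = 12.0273 ms


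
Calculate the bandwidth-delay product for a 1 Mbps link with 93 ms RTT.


BDP = bandwidth * RTT
= 1 Mbps * 93 ms
= 1 * 1e6 * 93 / 1000 bits
= 93000 bits
= 11625 bytes
= 11.3525 KB
BDP = 93000 bits (11625 bytes)


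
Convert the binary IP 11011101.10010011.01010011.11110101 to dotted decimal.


11011101 = 221
10010011 = 147
01010011 = 83
11110101 = 245
IP: 221.147.83.245


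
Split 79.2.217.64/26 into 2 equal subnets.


New prefix = 26 + 1 = 27
Each subnet has 32 addresses
  79.2.217.64/27
  79.2.217.96/27
Subnets: 79.2.217.64/27, 79.2.217.96/27


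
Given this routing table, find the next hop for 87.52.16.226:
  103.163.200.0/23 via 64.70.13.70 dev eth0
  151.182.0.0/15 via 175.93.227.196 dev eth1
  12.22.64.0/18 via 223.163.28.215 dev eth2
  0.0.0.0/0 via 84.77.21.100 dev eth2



Longest prefix match for 87.52.16.226:
  /23 103.163.200.0: no
  /15 151.182.0.0: no
  /18 12.22.64.0: no
  /0 0.0.0.0: MATCH
Selected: next-hop 84.77.21.100 via eth2 (matched /0)


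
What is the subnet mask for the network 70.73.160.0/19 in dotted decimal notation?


/19 means 19 network bits, 13 host bits
Binary: 11111111111111111110000000000000
Mask: 255.255.224.0


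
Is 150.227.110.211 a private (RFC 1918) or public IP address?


RFC 1918 private ranges:
  10.0.0.0/8 (10.0.0.0 - 10.255.255.255)
  172.16.0.0/12 (172.16.0.0 - 172.31.255.255)
  192.168.0.0/16 (192.168.0.0 - 192.168.255.255)
Public (not in any RFC 1918 range)


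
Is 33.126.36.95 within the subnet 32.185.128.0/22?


Subnet network: 32.185.128.0
Test IP AND mask: 33.126.36.0
No, 33.126.36.95 is not in 32.185.128.0/22


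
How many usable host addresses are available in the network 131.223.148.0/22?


Host bits = 32 - 22 = 10
Total addresses = 2^10 = 1024
Usable = total - 2 (network and broadcast)
Usable hosts: 1022


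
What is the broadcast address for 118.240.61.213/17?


Network: 118.240.0.0/17
Host bits = 15
Set all host bits to 1:
Broadcast: 118.240.127.255


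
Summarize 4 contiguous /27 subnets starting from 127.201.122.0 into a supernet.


Original prefix: /27
Number of subnets: 4 = 2^2
New prefix = 27 - 2 = 25
Supernet: 127.201.122.0/25


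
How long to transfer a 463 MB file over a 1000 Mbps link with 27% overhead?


Effective throughput = 1000 * (1 - 27/100) = 730 Mbps
File size in Mb = 463 * 8 = 3704 Mb
Time = 3704 / 730
Time = 5.074 seconds


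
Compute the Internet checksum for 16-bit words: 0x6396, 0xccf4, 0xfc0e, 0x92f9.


Sum all words (with carry folding):
+ 0x6396 = 0x6396
+ 0xccf4 = 0x308b
+ 0xfc0e = 0x2c9a
+ 0x92f9 = 0xbf93
One's complement: ~0xbf93
Checksum = 0x406c


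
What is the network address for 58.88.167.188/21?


IP:   00111010.01011000.10100111.10111100
Mask: 11111111.11111111.11111000.00000000
AND operation:
Net:  00111010.01011000.10100000.00000000
Network: 58.88.160.0/21


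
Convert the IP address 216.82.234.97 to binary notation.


216 = 11011000
82 = 01010010
234 = 11101010
97 = 01100001
Binary: 11011000.01010010.11101010.01100001


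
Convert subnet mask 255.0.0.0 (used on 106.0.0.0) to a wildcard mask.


Subnet mask: 255.0.0.0
Wildcard = 255.255.255.255 - subnet mask
255 - 255 = 0
255 - 0 = 255
255 - 0 = 255
255 - 0 = 255
Wildcard: 0.255.255.255


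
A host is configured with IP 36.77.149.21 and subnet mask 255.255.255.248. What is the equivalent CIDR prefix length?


Binary: 11111111.11111111.11111111.11111000
Count leading 1s
Prefix: /29


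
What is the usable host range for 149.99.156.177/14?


Network: 149.96.0.0
Broadcast: 149.99.255.255
First usable = network + 1
Last usable = broadcast - 1
Range: 149.96.0.1 to 149.99.255.254


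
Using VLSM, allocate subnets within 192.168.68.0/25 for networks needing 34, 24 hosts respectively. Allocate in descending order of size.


34 hosts -> /26 (62 usable): 192.168.68.0/26
24 hosts -> /27 (30 usable): 192.168.68.64/27
Allocation: 192.168.68.0/26 (34 hosts, 62 usable); 192.168.68.64/27 (24 hosts, 30 usable)


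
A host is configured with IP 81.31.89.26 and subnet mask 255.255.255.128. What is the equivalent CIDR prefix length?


Binary: 11111111.11111111.11111111.10000000
Count leading 1s
Prefix: /25


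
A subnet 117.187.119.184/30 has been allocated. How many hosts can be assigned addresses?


Host bits = 32 - 30 = 2
Total addresses = 2^2 = 4
Usable = total - 2 (network and broadcast)
Usable hosts: 2


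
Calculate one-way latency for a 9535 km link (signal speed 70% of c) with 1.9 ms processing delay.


Speed = 0.7 * 3e5 km/s = 210000 km/s
Propagation delay = 9535 / 210000 = 0.0454 s = 45.4048 ms
Processing delay = 1.9 ms
Total one-way latency = 47.3048 ms


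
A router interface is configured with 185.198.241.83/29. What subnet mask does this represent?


/29 means 29 network bits, 3 host bits
Binary: 11111111111111111111111111111000
Mask: 255.255.255.248


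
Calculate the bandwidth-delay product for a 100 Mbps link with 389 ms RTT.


BDP = bandwidth * RTT
= 100 Mbps * 389 ms
= 100 * 1e6 * 389 / 1000 bits
= 38900000 bits
= 4862500 bytes
= 4748.5352 KB
BDP = 38900000 bits (4862500 bytes)


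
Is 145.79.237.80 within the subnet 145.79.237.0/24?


Subnet network: 145.79.237.0
Test IP AND mask: 145.79.237.0
Yes, 145.79.237.80 is in 145.79.237.0/24


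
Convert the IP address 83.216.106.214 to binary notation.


83 = 01010011
216 = 11011000
106 = 01101010
214 = 11010110
Binary: 01010011.11011000.01101010.11010110


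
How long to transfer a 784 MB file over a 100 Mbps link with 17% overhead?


Effective throughput = 100 * (1 - 17/100) = 83 Mbps
File size in Mb = 784 * 8 = 6272 Mb
Time = 6272 / 83
Time = 75.5663 seconds


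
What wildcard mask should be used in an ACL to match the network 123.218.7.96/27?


Subnet mask: 255.255.255.224
Wildcard = 255.255.255.255 - subnet mask
255 - 255 = 0
255 - 255 = 0
255 - 255 = 0
255 - 224 = 31
Wildcard: 0.0.0.31


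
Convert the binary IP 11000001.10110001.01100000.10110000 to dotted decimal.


11000001 = 193
10110001 = 177
01100000 = 96
10110000 = 176
IP: 193.177.96.176


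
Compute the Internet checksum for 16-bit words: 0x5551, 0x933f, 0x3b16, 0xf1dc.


Sum all words (with carry folding):
+ 0x5551 = 0x5551
+ 0x933f = 0xe890
+ 0x3b16 = 0x23a7
+ 0xf1dc = 0x1584
One's complement: ~0x1584
Checksum = 0xea7b


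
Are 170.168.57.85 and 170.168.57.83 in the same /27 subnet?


Mask: 255.255.255.224
170.168.57.85 AND mask = 170.168.57.64
170.168.57.83 AND mask = 170.168.57.64
Yes, same subnet (170.168.57.64)


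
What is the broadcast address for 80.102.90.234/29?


Network: 80.102.90.232/29
Host bits = 3
Set all host bits to 1:
Broadcast: 80.102.90.239


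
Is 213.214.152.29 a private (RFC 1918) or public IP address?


RFC 1918 private ranges:
  10.0.0.0/8 (10.0.0.0 - 10.255.255.255)
  172.16.0.0/12 (172.16.0.0 - 172.31.255.255)
  192.168.0.0/16 (192.168.0.0 - 192.168.255.255)
Public (not in any RFC 1918 range)


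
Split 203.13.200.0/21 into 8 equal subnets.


New prefix = 21 + 3 = 24
Each subnet has 256 addresses
  203.13.200.0/24
  203.13.201.0/24
  203.13.202.0/24
  203.13.203.0/24
  203.13.204.0/24
  203.13.205.0/24
  203.13.206.0/24
  203.13.207.0/24
Subnets: 203.13.200.0/24, 203.13.201.0/24, 203.13.202.0/24, 203.13.203.0/24, 203.13.204.0/24, 203.13.205.0/24, 203.13.206.0/24, 203.13.207.0/24


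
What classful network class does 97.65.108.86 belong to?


First octet: 97
Binary: 01100001
0xxxxxxx -> Class A (1-126)
Class A, default mask 255.0.0.0 (/8)


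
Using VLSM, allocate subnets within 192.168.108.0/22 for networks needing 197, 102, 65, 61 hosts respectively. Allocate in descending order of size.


197 hosts -> /24 (254 usable): 192.168.108.0/24
102 hosts -> /25 (126 usable): 192.168.109.0/25
65 hosts -> /25 (126 usable): 192.168.109.128/25
61 hosts -> /26 (62 usable): 192.168.110.0/26
Allocation: 192.168.108.0/24 (197 hosts, 254 usable); 192.168.109.0/25 (102 hosts, 126 usable); 192.168.109.128/25 (65 hosts, 126 usable); 192.168.110.0/26 (61 hosts, 62 usable)


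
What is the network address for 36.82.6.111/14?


IP:   00100100.01010010.00000110.01101111
Mask: 11111111.11111100.00000000.00000000
AND operation:
Net:  00100100.01010000.00000000.00000000
Network: 36.80.0.0/14


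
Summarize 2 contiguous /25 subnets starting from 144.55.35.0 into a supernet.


Original prefix: /25
Number of subnets: 2 = 2^1
New prefix = 25 - 1 = 24
Supernet: 144.55.35.0/24


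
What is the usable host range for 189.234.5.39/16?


Network: 189.234.0.0
Broadcast: 189.234.255.255
First usable = network + 1
Last usable = broadcast - 1
Range: 189.234.0.1 to 189.234.255.254


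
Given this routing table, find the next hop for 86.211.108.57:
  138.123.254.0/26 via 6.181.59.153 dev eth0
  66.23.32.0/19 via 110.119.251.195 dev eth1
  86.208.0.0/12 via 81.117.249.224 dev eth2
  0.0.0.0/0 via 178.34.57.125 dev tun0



Longest prefix match for 86.211.108.57:
  /26 138.123.254.0: no
  /19 66.23.32.0: no
  /12 86.208.0.0: MATCH
  /0 0.0.0.0: MATCH
Selected: next-hop 81.117.249.224 via eth2 (matched /12)


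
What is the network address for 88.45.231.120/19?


IP:   01011000.00101101.11100111.01111000
Mask: 11111111.11111111.11100000.00000000
AND operation:
Net:  01011000.00101101.11100000.00000000
Network: 88.45.224.0/19


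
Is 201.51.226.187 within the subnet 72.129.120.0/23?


Subnet network: 72.129.120.0
Test IP AND mask: 201.51.226.0
No, 201.51.226.187 is not in 72.129.120.0/23


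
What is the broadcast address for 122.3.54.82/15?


Network: 122.2.0.0/15
Host bits = 17
Set all host bits to 1:
Broadcast: 122.3.255.255


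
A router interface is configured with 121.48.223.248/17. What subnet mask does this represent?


/17 means 17 network bits, 15 host bits
Binary: 11111111111111111000000000000000
Mask: 255.255.128.0


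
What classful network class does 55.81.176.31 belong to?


First octet: 55
Binary: 00110111
0xxxxxxx -> Class A (1-126)
Class A, default mask 255.0.0.0 (/8)


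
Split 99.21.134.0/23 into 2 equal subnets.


New prefix = 23 + 1 = 24
Each subnet has 256 addresses
  99.21.134.0/24
  99.21.135.0/24
Subnets: 99.21.134.0/24, 99.21.135.0/24


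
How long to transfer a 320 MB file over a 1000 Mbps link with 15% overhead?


Effective throughput = 1000 * (1 - 15/100) = 850 Mbps
File size in Mb = 320 * 8 = 2560 Mb
Time = 2560 / 850
Time = 3.0118 seconds


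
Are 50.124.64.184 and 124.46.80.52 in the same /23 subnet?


Mask: 255.255.254.0
50.124.64.184 AND mask = 50.124.64.0
124.46.80.52 AND mask = 124.46.80.0
No, different subnets (50.124.64.0 vs 124.46.80.0)


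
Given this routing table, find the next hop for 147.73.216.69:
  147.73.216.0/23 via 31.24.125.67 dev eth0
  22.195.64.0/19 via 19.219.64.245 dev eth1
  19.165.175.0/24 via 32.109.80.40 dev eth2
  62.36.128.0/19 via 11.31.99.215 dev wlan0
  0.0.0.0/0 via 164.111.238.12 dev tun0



Longest prefix match for 147.73.216.69:
  /23 147.73.216.0: MATCH
  /19 22.195.64.0: no
  /24 19.165.175.0: no
  /19 62.36.128.0: no
  /0 0.0.0.0: MATCH
Selected: next-hop 31.24.125.67 via eth0 (matched /23)


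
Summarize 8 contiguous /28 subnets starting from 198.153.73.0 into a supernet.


Original prefix: /28
Number of subnets: 8 = 2^3
New prefix = 28 - 3 = 25
Supernet: 198.153.73.0/25


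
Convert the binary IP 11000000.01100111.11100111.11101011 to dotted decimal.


11000000 = 192
01100111 = 103
11100111 = 231
11101011 = 235
IP: 192.103.231.235


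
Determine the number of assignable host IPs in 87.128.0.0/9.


Host bits = 32 - 9 = 23
Total addresses = 2^23 = 8388608
Usable = total - 2 (network and broadcast)
Usable hosts: 8388606


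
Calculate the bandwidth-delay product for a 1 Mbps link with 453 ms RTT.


BDP = bandwidth * RTT
= 1 Mbps * 453 ms
= 1 * 1e6 * 453 / 1000 bits
= 453000 bits
= 56625 bytes
= 55.2979 KB
BDP = 453000 bits (56625 bytes)


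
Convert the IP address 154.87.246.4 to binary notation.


154 = 10011010
87 = 01010111
246 = 11110110
4 = 00000100
Binary: 10011010.01010111.11110110.00000100


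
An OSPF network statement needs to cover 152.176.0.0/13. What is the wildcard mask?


Subnet mask: 255.248.0.0
Wildcard = 255.255.255.255 - subnet mask
255 - 255 = 0
255 - 248 = 7
255 - 0 = 255
255 - 0 = 255
Wildcard: 0.7.255.255


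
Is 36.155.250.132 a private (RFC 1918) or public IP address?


RFC 1918 private ranges:
  10.0.0.0/8 (10.0.0.0 - 10.255.255.255)
  172.16.0.0/12 (172.16.0.0 - 172.31.255.255)
  192.168.0.0/16 (192.168.0.0 - 192.168.255.255)
Public (not in any RFC 1918 range)


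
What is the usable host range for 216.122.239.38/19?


Network: 216.122.224.0
Broadcast: 216.122.255.255
First usable = network + 1
Last usable = broadcast - 1
Range: 216.122.224.1 to 216.122.255.254


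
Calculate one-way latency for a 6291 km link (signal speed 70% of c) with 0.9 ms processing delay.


Speed = 0.7 * 3e5 km/s = 210000 km/s
Propagation delay = 6291 / 210000 = 0.03 s = 29.9571 ms
Processing delay = 0.9 ms
Total one-way latency = 30.8571 ms


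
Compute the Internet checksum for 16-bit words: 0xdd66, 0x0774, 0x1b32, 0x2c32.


Sum all words (with carry folding):
+ 0xdd66 = 0xdd66
+ 0x0774 = 0xe4da
+ 0x1b32 = 0x000d
+ 0x2c32 = 0x2c3f
One's complement: ~0x2c3f
Checksum = 0xd3c0


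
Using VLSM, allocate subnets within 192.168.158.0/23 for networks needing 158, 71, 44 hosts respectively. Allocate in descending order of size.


158 hosts -> /24 (254 usable): 192.168.158.0/24
71 hosts -> /25 (126 usable): 192.168.159.0/25
44 hosts -> /26 (62 usable): 192.168.159.128/26
Allocation: 192.168.158.0/24 (158 hosts, 254 usable); 192.168.159.0/25 (71 hosts, 126 usable); 192.168.159.128/26 (44 hosts, 62 usable)


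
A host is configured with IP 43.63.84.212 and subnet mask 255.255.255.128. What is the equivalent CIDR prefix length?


Binary: 11111111.11111111.11111111.10000000
Count leading 1s
Prefix: /25


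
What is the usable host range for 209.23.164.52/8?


Network: 209.0.0.0
Broadcast: 209.255.255.255
First usable = network + 1
Last usable = broadcast - 1
Range: 209.0.0.1 to 209.255.255.254


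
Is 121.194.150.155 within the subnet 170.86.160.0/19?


Subnet network: 170.86.160.0
Test IP AND mask: 121.194.128.0
No, 121.194.150.155 is not in 170.86.160.0/19


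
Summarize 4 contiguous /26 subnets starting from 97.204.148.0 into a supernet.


Original prefix: /26
Number of subnets: 4 = 2^2
New prefix = 26 - 2 = 24
Supernet: 97.204.148.0/24


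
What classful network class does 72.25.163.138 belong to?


First octet: 72
Binary: 01001000
0xxxxxxx -> Class A (1-126)
Class A, default mask 255.0.0.0 (/8)


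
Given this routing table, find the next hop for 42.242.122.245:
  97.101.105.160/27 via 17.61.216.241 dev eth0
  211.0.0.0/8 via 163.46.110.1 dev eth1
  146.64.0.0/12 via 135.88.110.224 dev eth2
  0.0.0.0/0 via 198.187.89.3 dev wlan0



Longest prefix match for 42.242.122.245:
  /27 97.101.105.160: no
  /8 211.0.0.0: no
  /12 146.64.0.0: no
  /0 0.0.0.0: MATCH
Selected: next-hop 198.187.89.3 via wlan0 (matched /0)


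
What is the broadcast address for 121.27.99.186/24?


Network: 121.27.99.0/24
Host bits = 8
Set all host bits to 1:
Broadcast: 121.27.99.255


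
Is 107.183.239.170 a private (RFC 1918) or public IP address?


RFC 1918 private ranges:
  10.0.0.0/8 (10.0.0.0 - 10.255.255.255)
  172.16.0.0/12 (172.16.0.0 - 172.31.255.255)
  192.168.0.0/16 (192.168.0.0 - 192.168.255.255)
Public (not in any RFC 1918 range)


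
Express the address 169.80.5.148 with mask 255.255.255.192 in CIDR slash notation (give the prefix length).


Binary: 11111111.11111111.11111111.11000000
Count leading 1s
Prefix: /26


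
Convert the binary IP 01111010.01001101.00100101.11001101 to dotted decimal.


01111010 = 122
01001101 = 77
00100101 = 37
11001101 = 205
IP: 122.77.37.205


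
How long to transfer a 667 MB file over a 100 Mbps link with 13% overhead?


Effective throughput = 100 * (1 - 13/100) = 87 Mbps
File size in Mb = 667 * 8 = 5336 Mb
Time = 5336 / 87
Time = 61.3333 seconds


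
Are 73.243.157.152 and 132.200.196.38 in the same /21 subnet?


Mask: 255.255.248.0
73.243.157.152 AND mask = 73.243.152.0
132.200.196.38 AND mask = 132.200.192.0
No, different subnets (73.243.152.0 vs 132.200.192.0)


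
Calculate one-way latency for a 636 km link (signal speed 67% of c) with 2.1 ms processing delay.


Speed = 0.67 * 3e5 km/s = 201000 km/s
Propagation delay = 636 / 201000 = 0.0032 s = 3.1642 ms
Processing delay = 2.1 ms
Total one-way latency = 5.2642 ms


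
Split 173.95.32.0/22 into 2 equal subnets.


New prefix = 22 + 1 = 23
Each subnet has 512 addresses
  173.95.32.0/23
  173.95.34.0/23
Subnets: 173.95.32.0/23, 173.95.34.0/23


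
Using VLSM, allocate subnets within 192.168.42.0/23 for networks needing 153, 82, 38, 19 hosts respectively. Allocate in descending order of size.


153 hosts -> /24 (254 usable): 192.168.42.0/24
82 hosts -> /25 (126 usable): 192.168.43.0/25
38 hosts -> /26 (62 usable): 192.168.43.128/26
19 hosts -> /27 (30 usable): 192.168.43.192/27
Allocation: 192.168.42.0/24 (153 hosts, 254 usable); 192.168.43.0/25 (82 hosts, 126 usable); 192.168.43.128/26 (38 hosts, 62 usable); 192.168.43.192/27 (19 hosts, 30 usable)


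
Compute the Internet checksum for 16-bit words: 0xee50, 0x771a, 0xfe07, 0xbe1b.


Sum all words (with carry folding):
+ 0xee50 = 0xee50
+ 0x771a = 0x656b
+ 0xfe07 = 0x6373
+ 0xbe1b = 0x218f
One's complement: ~0x218f
Checksum = 0xde70


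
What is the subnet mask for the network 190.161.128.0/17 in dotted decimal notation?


/17 means 17 network bits, 15 host bits
Binary: 11111111111111111000000000000000
Mask: 255.255.128.0


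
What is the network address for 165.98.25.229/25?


IP:   10100101.01100010.00011001.11100101
Mask: 11111111.11111111.11111111.10000000
AND operation:
Net:  10100101.01100010.00011001.10000000
Network: 165.98.25.128/25


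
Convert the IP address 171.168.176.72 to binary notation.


171 = 10101011
168 = 10101000
176 = 10110000
72 = 01001000
Binary: 10101011.10101000.10110000.01001000


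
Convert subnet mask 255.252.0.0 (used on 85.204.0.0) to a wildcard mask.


Subnet mask: 255.252.0.0
Wildcard = 255.255.255.255 - subnet mask
255 - 255 = 0
255 - 252 = 3
255 - 0 = 255
255 - 0 = 255
Wildcard: 0.3.255.255


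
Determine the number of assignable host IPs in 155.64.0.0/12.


Host bits = 32 - 12 = 20
Total addresses = 2^20 = 1048576
Usable = total - 2 (network and broadcast)
Usable hosts: 1048574


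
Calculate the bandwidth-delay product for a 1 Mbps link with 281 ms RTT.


BDP = bandwidth * RTT
= 1 Mbps * 281 ms
= 1 * 1e6 * 281 / 1000 bits
= 281000 bits
= 35125 bytes
= 34.3018 KB
BDP = 281000 bits (35125 bytes)


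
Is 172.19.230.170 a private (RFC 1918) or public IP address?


RFC 1918 private ranges:
  10.0.0.0/8 (10.0.0.0 - 10.255.255.255)
  172.16.0.0/12 (172.16.0.0 - 172.31.255.255)
  192.168.0.0/16 (192.168.0.0 - 192.168.255.255)
Private (in 172.16.0.0/12)


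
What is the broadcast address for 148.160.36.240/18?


Network: 148.160.0.0/18
Host bits = 14
Set all host bits to 1:
Broadcast: 148.160.63.255


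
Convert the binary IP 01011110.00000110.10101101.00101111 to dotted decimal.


01011110 = 94
00000110 = 6
10101101 = 173
00101111 = 47
IP: 94.6.173.47


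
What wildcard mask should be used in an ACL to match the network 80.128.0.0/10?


Subnet mask: 255.192.0.0
Wildcard = 255.255.255.255 - subnet mask
255 - 255 = 0
255 - 192 = 63
255 - 0 = 255
255 - 0 = 255
Wildcard: 0.63.255.255


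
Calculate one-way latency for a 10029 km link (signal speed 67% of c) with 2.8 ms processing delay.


Speed = 0.67 * 3e5 km/s = 201000 km/s
Propagation delay = 10029 / 201000 = 0.0499 s = 49.8955 ms
Processing delay = 2.8 ms
Total one-way latency = 52.6955 ms


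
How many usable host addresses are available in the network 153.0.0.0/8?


Host bits = 32 - 8 = 24
Total addresses = 2^24 = 16777216
Usable = total - 2 (network and broadcast)
Usable hosts: 16777214


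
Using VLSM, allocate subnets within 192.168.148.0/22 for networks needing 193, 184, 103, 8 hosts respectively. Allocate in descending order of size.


193 hosts -> /24 (254 usable): 192.168.148.0/24
184 hosts -> /24 (254 usable): 192.168.149.0/24
103 hosts -> /25 (126 usable): 192.168.150.0/25
8 hosts -> /28 (14 usable): 192.168.150.128/28
Allocation: 192.168.148.0/24 (193 hosts, 254 usable); 192.168.149.0/24 (184 hosts, 254 usable); 192.168.150.0/25 (103 hosts, 126 usable); 192.168.150.128/28 (8 hosts, 14 usable)


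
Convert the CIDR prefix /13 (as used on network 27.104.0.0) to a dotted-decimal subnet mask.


/13 means 13 network bits, 19 host bits
Binary: 11111111111110000000000000000000
Mask: 255.248.0.0


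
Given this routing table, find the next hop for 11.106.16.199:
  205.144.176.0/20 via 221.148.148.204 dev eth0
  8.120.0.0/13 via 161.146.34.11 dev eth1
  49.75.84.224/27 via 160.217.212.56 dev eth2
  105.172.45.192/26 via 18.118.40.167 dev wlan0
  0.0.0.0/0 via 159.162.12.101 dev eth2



Longest prefix match for 11.106.16.199:
  /20 205.144.176.0: no
  /13 8.120.0.0: no
  /27 49.75.84.224: no
  /26 105.172.45.192: no
  /0 0.0.0.0: MATCH
Selected: next-hop 159.162.12.101 via eth2 (matched /0)


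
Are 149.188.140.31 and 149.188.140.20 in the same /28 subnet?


Mask: 255.255.255.240
149.188.140.31 AND mask = 149.188.140.16
149.188.140.20 AND mask = 149.188.140.16
Yes, same subnet (149.188.140.16)


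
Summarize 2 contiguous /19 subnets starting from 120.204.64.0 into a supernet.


Original prefix: /19
Number of subnets: 2 = 2^1
New prefix = 19 - 1 = 18
Supernet: 120.204.64.0/18


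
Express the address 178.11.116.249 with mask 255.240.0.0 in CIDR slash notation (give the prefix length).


Binary: 11111111.11110000.00000000.00000000
Count leading 1s
Prefix: /12


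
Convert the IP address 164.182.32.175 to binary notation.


164 = 10100100
182 = 10110110
32 = 00100000
175 = 10101111
Binary: 10100100.10110110.00100000.10101111


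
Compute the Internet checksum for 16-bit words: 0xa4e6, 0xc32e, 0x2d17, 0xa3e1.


Sum all words (with carry folding):
+ 0xa4e6 = 0xa4e6
+ 0xc32e = 0x6815
+ 0x2d17 = 0x952c
+ 0xa3e1 = 0x390e
One's complement: ~0x390e
Checksum = 0xc6f1


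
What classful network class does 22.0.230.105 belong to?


First octet: 22
Binary: 00010110
0xxxxxxx -> Class A (1-126)
Class A, default mask 255.0.0.0 (/8)


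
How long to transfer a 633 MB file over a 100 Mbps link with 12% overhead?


Effective throughput = 100 * (1 - 12/100) = 88 Mbps
File size in Mb = 633 * 8 = 5064 Mb
Time = 5064 / 88
Time = 57.5455 seconds


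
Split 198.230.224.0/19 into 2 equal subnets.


New prefix = 19 + 1 = 20
Each subnet has 4096 addresses
  198.230.224.0/20
  198.230.240.0/20
Subnets: 198.230.224.0/20, 198.230.240.0/20


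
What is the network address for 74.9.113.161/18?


IP:   01001010.00001001.01110001.10100001
Mask: 11111111.11111111.11000000.00000000
AND operation:
Net:  01001010.00001001.01000000.00000000
Network: 74.9.64.0/18


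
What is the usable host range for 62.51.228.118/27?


Network: 62.51.228.96
Broadcast: 62.51.228.127
First usable = network + 1
Last usable = broadcast - 1
Range: 62.51.228.97 to 62.51.228.126


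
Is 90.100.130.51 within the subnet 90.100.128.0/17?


Subnet network: 90.100.128.0
Test IP AND mask: 90.100.128.0
Yes, 90.100.130.51 is in 90.100.128.0/17


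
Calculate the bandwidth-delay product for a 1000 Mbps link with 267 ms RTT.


BDP = bandwidth * RTT
= 1000 Mbps * 267 ms
= 1000 * 1e6 * 267 / 1000 bits
= 267000000 bits
= 33375000 bytes
= 32592.7734 KB
BDP = 267000000 bits (33375000 bytes)


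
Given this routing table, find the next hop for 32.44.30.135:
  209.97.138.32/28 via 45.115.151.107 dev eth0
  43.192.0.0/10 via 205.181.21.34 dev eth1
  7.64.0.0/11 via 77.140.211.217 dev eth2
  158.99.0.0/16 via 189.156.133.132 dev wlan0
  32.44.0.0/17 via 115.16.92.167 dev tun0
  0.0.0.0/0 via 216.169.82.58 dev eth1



Longest prefix match for 32.44.30.135:
  /28 209.97.138.32: no
  /10 43.192.0.0: no
  /11 7.64.0.0: no
  /16 158.99.0.0: no
  /17 32.44.0.0: MATCH
  /0 0.0.0.0: MATCH
Selected: next-hop 115.16.92.167 via tun0 (matched /17)
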